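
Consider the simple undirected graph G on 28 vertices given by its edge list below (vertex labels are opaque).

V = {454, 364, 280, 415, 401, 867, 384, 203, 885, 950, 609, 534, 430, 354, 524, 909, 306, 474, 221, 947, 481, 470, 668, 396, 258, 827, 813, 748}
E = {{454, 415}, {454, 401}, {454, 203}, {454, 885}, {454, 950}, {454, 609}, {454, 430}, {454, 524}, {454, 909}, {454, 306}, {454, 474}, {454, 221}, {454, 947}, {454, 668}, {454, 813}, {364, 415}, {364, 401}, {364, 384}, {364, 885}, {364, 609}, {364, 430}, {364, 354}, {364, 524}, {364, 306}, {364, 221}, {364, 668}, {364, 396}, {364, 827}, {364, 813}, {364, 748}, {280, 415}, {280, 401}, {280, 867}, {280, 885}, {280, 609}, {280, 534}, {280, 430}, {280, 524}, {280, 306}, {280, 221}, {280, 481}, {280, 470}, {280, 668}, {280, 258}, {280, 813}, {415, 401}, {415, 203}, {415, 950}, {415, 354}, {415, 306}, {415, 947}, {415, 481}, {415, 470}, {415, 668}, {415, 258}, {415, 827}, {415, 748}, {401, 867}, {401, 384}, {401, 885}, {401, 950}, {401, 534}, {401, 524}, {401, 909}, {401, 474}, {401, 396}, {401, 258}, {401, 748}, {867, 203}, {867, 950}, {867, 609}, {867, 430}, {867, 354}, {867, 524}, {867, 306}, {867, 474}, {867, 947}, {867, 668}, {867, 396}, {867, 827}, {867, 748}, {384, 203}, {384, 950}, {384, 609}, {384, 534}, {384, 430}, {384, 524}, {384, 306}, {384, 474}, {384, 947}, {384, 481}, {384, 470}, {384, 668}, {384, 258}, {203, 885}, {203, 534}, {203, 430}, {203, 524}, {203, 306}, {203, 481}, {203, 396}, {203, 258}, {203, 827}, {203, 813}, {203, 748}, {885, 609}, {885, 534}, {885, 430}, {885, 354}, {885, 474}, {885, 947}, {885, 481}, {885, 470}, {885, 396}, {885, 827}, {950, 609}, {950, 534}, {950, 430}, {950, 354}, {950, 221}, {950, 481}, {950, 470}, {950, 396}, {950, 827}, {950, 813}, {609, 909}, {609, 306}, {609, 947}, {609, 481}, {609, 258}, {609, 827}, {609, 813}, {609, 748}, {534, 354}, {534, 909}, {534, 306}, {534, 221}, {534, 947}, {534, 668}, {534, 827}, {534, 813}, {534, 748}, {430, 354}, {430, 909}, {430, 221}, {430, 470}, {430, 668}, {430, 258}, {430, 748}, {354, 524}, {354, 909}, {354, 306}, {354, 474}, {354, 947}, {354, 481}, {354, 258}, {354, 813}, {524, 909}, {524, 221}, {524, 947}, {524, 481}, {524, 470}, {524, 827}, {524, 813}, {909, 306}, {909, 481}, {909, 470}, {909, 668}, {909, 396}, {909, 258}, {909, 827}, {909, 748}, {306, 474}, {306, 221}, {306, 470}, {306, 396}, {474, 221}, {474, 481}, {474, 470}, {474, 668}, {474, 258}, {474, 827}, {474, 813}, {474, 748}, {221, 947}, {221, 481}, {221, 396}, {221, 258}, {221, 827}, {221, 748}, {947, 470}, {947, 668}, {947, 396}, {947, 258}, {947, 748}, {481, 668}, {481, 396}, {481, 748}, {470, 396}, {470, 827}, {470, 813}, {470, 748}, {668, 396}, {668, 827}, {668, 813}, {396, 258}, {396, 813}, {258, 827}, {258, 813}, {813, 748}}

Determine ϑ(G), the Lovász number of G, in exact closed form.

7

N(354) = {364, 415, 867, 885, 950, 534, 430, 524, 909, 306, 474, 947, 481, 258, 813}, |N(354)| = 15.
N(306) = {454, 364, 280, 415, 867, 384, 203, 609, 534, 354, 909, 474, 221, 470, 396}, |N(306)| = 15.
deg(813) = 15; N(813) = {454, 364, 280, 203, 950, 609, 534, 354, 524, 474, 470, 668, 396, 258, 748}.
Vertex 221 has 15 neighbors: 454, 364, 280, 950, 534, 430, 524, 306, 474, 947, 481, 396, 258, 827, 748.
Every vertex has degree 15 (N=28); Kneser-type, 2-subsets of [8].
A has 3 distinct eigenvalues ≈ [15.0, 1.0, -5.0].
Lovász: ϑ = −28(-5)/(15+-1*(-5)) = 7.
Numerically 7.0000.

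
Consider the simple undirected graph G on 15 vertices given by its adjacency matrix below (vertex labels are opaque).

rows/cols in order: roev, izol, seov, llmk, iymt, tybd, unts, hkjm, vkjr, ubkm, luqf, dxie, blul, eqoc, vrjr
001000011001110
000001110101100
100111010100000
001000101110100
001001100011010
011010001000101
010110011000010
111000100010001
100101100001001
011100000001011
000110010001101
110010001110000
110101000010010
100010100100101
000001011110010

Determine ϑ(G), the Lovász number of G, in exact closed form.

deg(roev) = 6; N(roev) = {seov, hkjm, vkjr, dxie, blul, eqoc}.
N(blul) = {roev, izol, llmk, tybd, luqf, eqoc}, |N(blul)| = 6.
deg(unts) = 6; N(unts) = {izol, llmk, iymt, hkjm, vkjr, eqoc}.
deg(eqoc) = 6; N(eqoc) = {roev, iymt, unts, ubkm, blul, vrjr}.
G on 15 vertices is 6-regular; this is K(6,2), the Kneser graph.
spec(A) ≈ [6.0, 1.0, -3.0] (distinct, 3 d.p.).
Lovász (edge-transitive): ϑ = −15·(-3)/((6)−(-3)) = 5.
= 5.000000… (decimal).

5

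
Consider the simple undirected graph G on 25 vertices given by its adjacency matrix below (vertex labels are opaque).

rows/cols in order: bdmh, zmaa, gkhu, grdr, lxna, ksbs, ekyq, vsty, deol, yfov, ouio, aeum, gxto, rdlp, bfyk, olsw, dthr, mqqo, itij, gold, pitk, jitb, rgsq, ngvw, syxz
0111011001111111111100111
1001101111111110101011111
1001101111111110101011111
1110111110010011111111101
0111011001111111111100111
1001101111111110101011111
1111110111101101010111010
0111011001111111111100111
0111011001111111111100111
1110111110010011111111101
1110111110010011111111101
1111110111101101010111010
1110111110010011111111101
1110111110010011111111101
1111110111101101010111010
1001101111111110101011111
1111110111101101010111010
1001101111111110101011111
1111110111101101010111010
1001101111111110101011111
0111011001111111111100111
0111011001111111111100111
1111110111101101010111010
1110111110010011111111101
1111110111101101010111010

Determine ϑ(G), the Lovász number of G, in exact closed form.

7

N(yfov) = {bdmh, zmaa, gkhu, lxna, ksbs, ekyq, vsty, deol, aeum, bfyk, olsw, dthr, mqqo, itij, gold, pitk, jitb, rgsq, syxz}, |N(yfov)| = 19.
Vertex aeum has 18 neighbors: bdmh, zmaa, gkhu, grdr, lxna, ksbs, vsty, deol, yfov, ouio, gxto, rdlp, olsw, mqqo, gold, pitk, jitb, ngvw.
Vertex ksbs has 19 neighbors: bdmh, grdr, lxna, ekyq, vsty, deol, yfov, ouio, aeum, gxto, rdlp, bfyk, dthr, itij, pitk, jitb, rgsq, ngvw, syxz.
N(ouio) = {bdmh, zmaa, gkhu, lxna, ksbs, ekyq, vsty, deol, aeum, bfyk, olsw, dthr, mqqo, itij, gold, pitk, jitb, rgsq, syxz}, |N(ouio)| = 19.
K_{7,6,6,6} (perfect); ϑ(G) = α(G) = max{7,6,6,6} = 7.
ϑ(G) ≈ 7.000000000.
α=7, χ(Ḡ)=7; ϑ=7 lies between (collapsed).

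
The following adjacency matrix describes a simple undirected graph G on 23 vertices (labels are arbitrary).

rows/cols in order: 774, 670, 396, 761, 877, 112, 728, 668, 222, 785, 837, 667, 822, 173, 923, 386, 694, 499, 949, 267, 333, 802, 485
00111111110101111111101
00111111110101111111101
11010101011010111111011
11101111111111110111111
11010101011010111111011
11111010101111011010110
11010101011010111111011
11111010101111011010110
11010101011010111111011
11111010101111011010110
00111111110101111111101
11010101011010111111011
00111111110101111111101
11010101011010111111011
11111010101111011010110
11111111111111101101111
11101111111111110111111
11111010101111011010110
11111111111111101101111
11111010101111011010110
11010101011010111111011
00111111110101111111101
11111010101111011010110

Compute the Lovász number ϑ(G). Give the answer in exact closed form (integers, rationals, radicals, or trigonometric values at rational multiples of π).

7

N(774) = {396, 761, 877, 112, 728, 668, 222, 785, 667, 173, 923, 386, 694, 499, 949, 267, 333, 485}, |N(774)| = 18.
N(923) = {774, 670, 396, 761, 877, 728, 222, 837, 667, 822, 173, 386, 694, 949, 333, 802}, |N(923)| = 16.
Vertex 728 has 16 neighbors: 774, 670, 761, 112, 668, 785, 837, 822, 923, 386, 694, 499, 949, 267, 802, 485.
N(822) = {396, 761, 877, 112, 728, 668, 222, 785, 667, 173, 923, 386, 694, 499, 949, 267, 333, 485}, |N(822)| = 18.
5 parts of sizes [7, 7, 5, 2, 2]; α(G) = 7 = ϑ (perfect).
ϑ(G) ≈ 7.00000.
α=7, χ(Ḡ)=7; ϑ=7 lies between (collapsed).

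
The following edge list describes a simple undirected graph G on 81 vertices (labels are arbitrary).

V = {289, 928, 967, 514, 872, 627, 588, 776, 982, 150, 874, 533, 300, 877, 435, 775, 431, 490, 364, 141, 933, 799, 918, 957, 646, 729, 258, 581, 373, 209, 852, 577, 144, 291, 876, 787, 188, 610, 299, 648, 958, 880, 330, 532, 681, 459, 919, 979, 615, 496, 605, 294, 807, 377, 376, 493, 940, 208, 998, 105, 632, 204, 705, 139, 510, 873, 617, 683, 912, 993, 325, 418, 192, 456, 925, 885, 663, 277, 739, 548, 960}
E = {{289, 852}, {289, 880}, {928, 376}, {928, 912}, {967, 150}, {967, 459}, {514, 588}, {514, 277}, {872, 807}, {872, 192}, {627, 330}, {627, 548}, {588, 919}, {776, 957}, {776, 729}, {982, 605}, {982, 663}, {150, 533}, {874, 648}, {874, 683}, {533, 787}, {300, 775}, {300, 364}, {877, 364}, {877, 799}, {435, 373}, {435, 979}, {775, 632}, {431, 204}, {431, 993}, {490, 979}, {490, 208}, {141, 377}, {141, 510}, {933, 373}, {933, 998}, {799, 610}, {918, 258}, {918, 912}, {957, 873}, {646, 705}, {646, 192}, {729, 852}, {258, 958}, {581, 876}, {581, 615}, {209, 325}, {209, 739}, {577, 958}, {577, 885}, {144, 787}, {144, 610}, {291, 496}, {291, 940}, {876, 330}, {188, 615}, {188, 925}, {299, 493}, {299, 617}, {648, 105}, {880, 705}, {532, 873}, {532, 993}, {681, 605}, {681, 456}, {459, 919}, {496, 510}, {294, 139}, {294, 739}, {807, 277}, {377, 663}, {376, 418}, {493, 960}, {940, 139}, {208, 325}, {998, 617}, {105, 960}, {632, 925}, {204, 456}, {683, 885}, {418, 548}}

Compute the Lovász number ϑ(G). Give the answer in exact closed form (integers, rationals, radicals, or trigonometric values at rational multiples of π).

Vertex 646 has 2 neighbors: 705, 192.
deg(912) = 2; N(912) = {928, 918}.
Vertex 876 has 2 neighbors: 581, 330.
N(632) = {775, 925}, |N(632)| = 2.
Every vertex has degree 2 (N=81); a single 81-cycle (edge-transitive).
spec(A) ≈ [2.0, 1.994, 1.976, 1.9461, 1.9045, 1.8514, 1.7873, 1.7123, 1.6271, 1.5321, 1.4279, 1.315, 1.1943, 1.0664, 0.9321, 0.7922, 0.6475, 0.4989, 0.3473, 0.1936, 0.0388, -0.1163, -0.2707, -0.4234, -0.5736, -0.7204, -0.8628, -1.0, -1.1312, -1.2556, -1.3725, -1.4811, -1.5808, -1.671, -1.7511, -1.8207, -1.8794, -1.9267, -1.9625, -1.9865, -1.9985] (distinct, 4 d.p.).
ϑ = −N·λ_min/(λ_max−λ_min) = −81·(-2*cos(pi/81))/(2−(-2*cos(pi/81))) = 81*cos(pi/81)/(cos(pi/81) + 1).
≈ 40.48476531 (to 8 d.p.).
Sandwich: α(G)=40 ≤ ϑ(G)=81*cos(pi/81)/(cos(pi/81) + 1) ≤ χ(Ḡ)=41 (both strict).

81*cos(pi/81)/(cos(pi/81) + 1)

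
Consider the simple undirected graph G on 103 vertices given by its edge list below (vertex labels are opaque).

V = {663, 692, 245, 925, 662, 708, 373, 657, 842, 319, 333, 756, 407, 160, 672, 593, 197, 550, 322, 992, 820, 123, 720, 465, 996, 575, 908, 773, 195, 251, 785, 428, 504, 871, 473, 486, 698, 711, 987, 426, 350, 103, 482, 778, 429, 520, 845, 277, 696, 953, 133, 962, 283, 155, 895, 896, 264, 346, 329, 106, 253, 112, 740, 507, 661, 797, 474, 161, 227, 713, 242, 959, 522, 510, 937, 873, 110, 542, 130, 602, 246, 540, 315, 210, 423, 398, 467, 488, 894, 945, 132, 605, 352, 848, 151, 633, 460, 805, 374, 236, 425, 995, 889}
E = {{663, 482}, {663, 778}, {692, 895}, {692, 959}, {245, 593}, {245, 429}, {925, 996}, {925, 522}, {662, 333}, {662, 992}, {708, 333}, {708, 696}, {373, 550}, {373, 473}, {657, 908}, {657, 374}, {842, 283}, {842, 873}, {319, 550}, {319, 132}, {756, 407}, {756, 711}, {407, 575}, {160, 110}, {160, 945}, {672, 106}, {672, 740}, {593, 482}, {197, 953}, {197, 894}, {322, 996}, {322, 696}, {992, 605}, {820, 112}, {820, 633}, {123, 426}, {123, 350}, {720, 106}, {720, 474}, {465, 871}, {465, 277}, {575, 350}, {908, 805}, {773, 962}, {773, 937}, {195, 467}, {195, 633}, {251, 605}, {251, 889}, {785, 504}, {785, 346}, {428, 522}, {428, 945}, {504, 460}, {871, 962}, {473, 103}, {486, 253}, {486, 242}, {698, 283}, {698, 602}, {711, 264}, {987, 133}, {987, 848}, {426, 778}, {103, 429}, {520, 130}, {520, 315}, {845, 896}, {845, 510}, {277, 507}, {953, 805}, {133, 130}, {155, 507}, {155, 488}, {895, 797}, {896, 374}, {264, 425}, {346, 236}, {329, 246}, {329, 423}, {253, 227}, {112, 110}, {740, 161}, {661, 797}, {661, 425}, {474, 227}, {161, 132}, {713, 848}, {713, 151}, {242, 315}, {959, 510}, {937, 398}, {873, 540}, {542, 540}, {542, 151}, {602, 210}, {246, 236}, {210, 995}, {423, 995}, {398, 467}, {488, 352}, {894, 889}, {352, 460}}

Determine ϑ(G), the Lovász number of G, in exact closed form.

Vertex 797 has 2 neighbors: 895, 661.
deg(992) = 2; N(992) = {662, 605}.
N(925) = {996, 522}, |N(925)| = 2.
N(785) = {504, 346}, |N(785)| = 2.
2-regular, N=103; the odd cycle C_{103}.
The 52 distinct eigenvalues: [2.0, 1.996, 1.985, 1.967, 1.941, 1.908, 1.868, 1.82, 1.767, 1.706, 1.639, 1.566, 1.488, 1.403, 1.314, 1.22, 1.121, 1.018, 0.911, 0.8, 0.687, 0.571, 0.454, 0.334, 0.213, 0.091, -0.03, -0.152, -0.274, -0.394, -0.513, -0.63, -0.744, -0.856, -0.965, -1.07, -1.171, -1.267, -1.359, -1.446, -1.528, -1.604, -1.673, -1.737, -1.794, -1.845, -1.888, -1.925, -1.955, -1.977, -1.992, -1.999].
λ_max=2, λ_min=-2*cos(pi/103); ϑ = −103·λ_min/(λ_max−λ_min) = 103*cos(pi/103)/(cos(pi/103) + 1).
= 51.48802… (decimal).
Sandwich: α(G)=51 ≤ ϑ(G)=103*cos(pi/103)/(cos(pi/103) + 1) ≤ χ(Ḡ)=52 (both strict).

103*cos(pi/103)/(cos(pi/103) + 1)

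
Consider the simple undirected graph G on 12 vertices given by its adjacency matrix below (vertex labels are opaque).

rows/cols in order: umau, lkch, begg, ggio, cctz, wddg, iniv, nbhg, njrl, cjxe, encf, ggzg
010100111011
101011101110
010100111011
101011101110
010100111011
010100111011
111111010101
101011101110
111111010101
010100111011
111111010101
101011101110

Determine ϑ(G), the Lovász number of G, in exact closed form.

5

deg(ggzg) = 8; N(ggzg) = {umau, begg, cctz, wddg, iniv, njrl, cjxe, encf}.
deg(umau) = 7; N(umau) = {lkch, ggio, iniv, nbhg, njrl, encf, ggzg}.
Vertex nbhg has 8 neighbors: umau, begg, cctz, wddg, iniv, njrl, cjxe, encf.
deg(njrl) = 9; N(njrl) = {umau, lkch, begg, ggio, cctz, wddg, nbhg, cjxe, ggzg}.
Complete 3-partite, parts [5, 4, 3]: perfect, ϑ = α = 5.
Numerically 5.00000000.
Check 5 ≤ 5 ≤ 5: collapsed.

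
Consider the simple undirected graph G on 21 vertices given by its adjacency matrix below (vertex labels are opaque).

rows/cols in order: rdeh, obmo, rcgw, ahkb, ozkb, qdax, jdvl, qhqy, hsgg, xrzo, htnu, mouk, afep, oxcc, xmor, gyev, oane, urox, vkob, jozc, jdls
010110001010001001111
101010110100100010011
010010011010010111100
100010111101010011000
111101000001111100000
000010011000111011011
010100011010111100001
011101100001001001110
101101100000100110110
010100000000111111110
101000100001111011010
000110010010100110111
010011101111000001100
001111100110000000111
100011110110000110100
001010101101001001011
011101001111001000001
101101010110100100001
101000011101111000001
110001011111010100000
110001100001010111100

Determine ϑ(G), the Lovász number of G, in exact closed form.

6

Vertex xrzo has 10 neighbors: obmo, ahkb, afep, oxcc, xmor, gyev, oane, urox, vkob, jozc.
deg(jdvl) = 10; N(jdvl) = {obmo, ahkb, qhqy, hsgg, htnu, afep, oxcc, xmor, gyev, jdls}.
Vertex afep has 10 neighbors: obmo, ozkb, qdax, jdvl, hsgg, xrzo, htnu, mouk, urox, vkob.
Vertex hsgg has 10 neighbors: rdeh, rcgw, ahkb, qdax, jdvl, afep, gyev, oane, vkob, jozc.
G on 21 vertices is 10-regular; this is K(7,2), the Kneser graph.
A has 3 distinct eigenvalues ≈ [10.0, 1.0, -4.0].
−21·(-4) / ((10)−(-4)) = 6 = ϑ(G).
≈ 6.00000 (to 5 d.p.).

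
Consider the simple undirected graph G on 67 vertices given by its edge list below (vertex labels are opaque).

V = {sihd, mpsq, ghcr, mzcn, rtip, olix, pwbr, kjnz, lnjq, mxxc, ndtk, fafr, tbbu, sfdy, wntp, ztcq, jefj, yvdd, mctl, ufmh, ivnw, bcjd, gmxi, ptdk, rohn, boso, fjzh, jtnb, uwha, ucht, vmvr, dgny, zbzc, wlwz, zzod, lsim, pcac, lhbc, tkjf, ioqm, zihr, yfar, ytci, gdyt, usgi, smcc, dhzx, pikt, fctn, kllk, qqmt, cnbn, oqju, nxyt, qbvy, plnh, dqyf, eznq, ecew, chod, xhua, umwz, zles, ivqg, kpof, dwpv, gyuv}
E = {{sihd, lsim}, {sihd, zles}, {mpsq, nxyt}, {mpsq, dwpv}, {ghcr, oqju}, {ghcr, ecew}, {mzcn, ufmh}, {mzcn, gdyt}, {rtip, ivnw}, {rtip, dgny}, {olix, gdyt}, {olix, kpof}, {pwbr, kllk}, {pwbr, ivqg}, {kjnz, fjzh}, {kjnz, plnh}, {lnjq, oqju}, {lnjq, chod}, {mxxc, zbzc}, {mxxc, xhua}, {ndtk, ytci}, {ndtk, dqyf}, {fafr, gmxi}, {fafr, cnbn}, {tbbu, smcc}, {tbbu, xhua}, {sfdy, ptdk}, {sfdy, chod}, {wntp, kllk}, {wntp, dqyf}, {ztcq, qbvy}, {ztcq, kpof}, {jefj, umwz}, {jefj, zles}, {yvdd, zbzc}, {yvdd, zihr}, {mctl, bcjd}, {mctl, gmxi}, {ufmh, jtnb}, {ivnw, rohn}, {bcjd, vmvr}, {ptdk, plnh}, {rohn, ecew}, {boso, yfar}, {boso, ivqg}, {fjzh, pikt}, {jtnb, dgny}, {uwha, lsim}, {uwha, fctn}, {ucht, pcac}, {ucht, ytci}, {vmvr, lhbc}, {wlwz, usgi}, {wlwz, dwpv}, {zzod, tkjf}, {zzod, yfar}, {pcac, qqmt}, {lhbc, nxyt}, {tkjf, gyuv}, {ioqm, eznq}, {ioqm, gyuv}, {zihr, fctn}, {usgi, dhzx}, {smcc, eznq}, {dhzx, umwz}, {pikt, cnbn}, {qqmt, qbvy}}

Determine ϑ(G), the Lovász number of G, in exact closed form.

67*cos(pi/67)/(cos(pi/67) + 1)

Vertex gmxi has 2 neighbors: fafr, mctl.
Vertex lhbc has 2 neighbors: vmvr, nxyt.
Vertex sihd has 2 neighbors: lsim, zles.
deg(lsim) = 2; N(lsim) = {sihd, uwha}.
Every vertex has degree 2 (N=67); this is C_{67}, the 67-cycle.
The 34 distinct eigenvalues: [2.0, 1.99121, 1.96493, 1.92137, 1.86093, 1.78414, 1.69166, 1.58432, 1.46306, 1.32894, 1.18314, 1.02695, 0.86173, 0.68893, 0.51009, 0.32675, 0.14055, -0.04689, -0.23391, -0.41888, -0.60017, -0.77618, -0.94538, -1.10626, -1.25743, -1.39754, -1.52537, -1.6398, -1.73981, -1.82454, -1.89323, -1.94529, -1.98025, -1.9978].
−67·(-2*cos(pi/67)) / ((2)−(-2*cos(pi/67))) = 67*cos(pi/67)/(cos(pi/67) + 1) = ϑ(G).
= 33.4816… (decimal).
α=33, χ(Ḡ)=34; ϑ=67*cos(pi/67)/(cos(pi/67) + 1) lies between (both strict).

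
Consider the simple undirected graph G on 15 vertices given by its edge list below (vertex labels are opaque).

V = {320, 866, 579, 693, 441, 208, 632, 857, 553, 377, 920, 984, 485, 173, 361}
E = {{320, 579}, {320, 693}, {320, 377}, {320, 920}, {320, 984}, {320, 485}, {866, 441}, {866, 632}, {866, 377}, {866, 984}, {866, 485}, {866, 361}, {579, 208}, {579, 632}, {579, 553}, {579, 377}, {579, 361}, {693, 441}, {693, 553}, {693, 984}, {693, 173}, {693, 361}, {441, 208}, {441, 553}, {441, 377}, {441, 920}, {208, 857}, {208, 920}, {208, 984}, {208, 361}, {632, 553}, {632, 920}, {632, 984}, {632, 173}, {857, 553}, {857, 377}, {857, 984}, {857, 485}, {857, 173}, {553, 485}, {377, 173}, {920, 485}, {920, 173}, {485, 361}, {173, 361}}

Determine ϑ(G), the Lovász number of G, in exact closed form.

5

N(579) = {320, 208, 632, 553, 377, 361}, |N(579)| = 6.
Vertex 377 has 6 neighbors: 320, 866, 579, 441, 857, 173.
N(320) = {579, 693, 377, 920, 984, 485}, |N(320)| = 6.
deg(173) = 6; N(173) = {693, 632, 857, 377, 920, 361}.
G on 15 vertices is 6-regular; this is K(6,2), the Kneser graph.
spec(A) ≈ [6.0, 1.0, -3.0] (distinct, 6 d.p.).
Lovász (edge-transitive): ϑ = −15·(-3)/((6)−(-3)) = 5.
≈ 5.000000000 (to 9 d.p.).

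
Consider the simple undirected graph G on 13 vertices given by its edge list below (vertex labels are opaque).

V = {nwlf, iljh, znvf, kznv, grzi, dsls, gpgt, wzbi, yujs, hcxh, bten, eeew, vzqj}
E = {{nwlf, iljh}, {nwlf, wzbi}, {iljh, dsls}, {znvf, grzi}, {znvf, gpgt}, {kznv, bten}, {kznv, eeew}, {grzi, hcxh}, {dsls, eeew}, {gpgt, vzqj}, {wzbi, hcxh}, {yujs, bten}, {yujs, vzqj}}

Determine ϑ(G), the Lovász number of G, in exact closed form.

13*cos(pi/13)/(cos(pi/13) + 1)

deg(wzbi) = 2; N(wzbi) = {nwlf, hcxh}.
deg(kznv) = 2; N(kznv) = {bten, eeew}.
deg(yujs) = 2; N(yujs) = {bten, vzqj}.
Vertex bten has 2 neighbors: kznv, yujs.
Regular of degree 2 on 13 vertices: a single 13-cycle (edge-transitive).
spec(A) ≈ [2.0, 1.770912, 1.136129, 0.241073, -0.70921, -1.497021, -1.941884] (distinct, 6 d.p.).
−13·(-2*cos(pi/13)) / ((2)−(-2*cos(pi/13))) = 13*cos(pi/13)/(cos(pi/13) + 1) = ϑ(G).
ϑ(G) ≈ 6.40416856.
Check 6 ≤ 13*cos(pi/13)/(cos(pi/13) + 1) ≤ 7: both strict.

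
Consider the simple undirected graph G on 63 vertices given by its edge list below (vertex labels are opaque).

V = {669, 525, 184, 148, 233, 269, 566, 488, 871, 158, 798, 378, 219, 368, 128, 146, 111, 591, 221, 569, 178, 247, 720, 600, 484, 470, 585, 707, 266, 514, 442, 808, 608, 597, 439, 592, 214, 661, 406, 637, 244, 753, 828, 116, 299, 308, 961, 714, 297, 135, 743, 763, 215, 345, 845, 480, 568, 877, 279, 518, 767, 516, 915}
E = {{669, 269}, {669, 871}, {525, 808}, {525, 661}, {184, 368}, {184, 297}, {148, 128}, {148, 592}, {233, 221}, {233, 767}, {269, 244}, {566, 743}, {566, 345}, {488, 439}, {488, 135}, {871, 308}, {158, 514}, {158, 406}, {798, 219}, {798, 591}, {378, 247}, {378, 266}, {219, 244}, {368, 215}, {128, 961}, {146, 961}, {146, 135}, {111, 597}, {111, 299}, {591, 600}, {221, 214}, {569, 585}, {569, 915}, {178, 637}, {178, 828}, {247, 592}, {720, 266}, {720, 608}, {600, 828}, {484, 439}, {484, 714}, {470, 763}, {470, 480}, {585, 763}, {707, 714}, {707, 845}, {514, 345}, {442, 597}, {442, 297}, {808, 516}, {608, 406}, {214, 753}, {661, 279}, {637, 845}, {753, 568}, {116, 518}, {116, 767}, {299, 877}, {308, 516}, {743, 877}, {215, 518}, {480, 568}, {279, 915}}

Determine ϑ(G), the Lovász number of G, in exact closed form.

N(111) = {597, 299}, |N(111)| = 2.
N(116) = {518, 767}, |N(116)| = 2.
N(480) = {470, 568}, |N(480)| = 2.
N(378) = {247, 266}, |N(378)| = 2.
63-vertex 2-regular graph: this is C_{63}, the 63-cycle.
A has 32 distinct eigenvalues ≈ [2.0, 1.990062, 1.960345, 1.911146, 1.842952, 1.756443, 1.652478, 1.532089, 1.396474, 1.24698, 1.085093, 0.912421, 0.730682, 0.541681, 0.347296, 0.14946, -0.049861, -0.248687, -0.445042, -0.636973, -0.822574, -1.0, -1.167487, -1.323372, -1.466104, -1.594265, -1.706582, -1.801938, -1.879385, -1.938155, -1.977662, -1.997514].
Lovász (edge-transitive): ϑ = −63·(-2*cos(pi/63))/((2)−(-2*cos(pi/63))) = 63*cos(pi/63)/(cos(pi/63) + 1).
ϑ(G) ≈ 31.4804.
31 ≤ 63*cos(pi/63)/(cos(pi/63) + 1) ≤ 32: both strict.

63*cos(pi/63)/(cos(pi/63) + 1)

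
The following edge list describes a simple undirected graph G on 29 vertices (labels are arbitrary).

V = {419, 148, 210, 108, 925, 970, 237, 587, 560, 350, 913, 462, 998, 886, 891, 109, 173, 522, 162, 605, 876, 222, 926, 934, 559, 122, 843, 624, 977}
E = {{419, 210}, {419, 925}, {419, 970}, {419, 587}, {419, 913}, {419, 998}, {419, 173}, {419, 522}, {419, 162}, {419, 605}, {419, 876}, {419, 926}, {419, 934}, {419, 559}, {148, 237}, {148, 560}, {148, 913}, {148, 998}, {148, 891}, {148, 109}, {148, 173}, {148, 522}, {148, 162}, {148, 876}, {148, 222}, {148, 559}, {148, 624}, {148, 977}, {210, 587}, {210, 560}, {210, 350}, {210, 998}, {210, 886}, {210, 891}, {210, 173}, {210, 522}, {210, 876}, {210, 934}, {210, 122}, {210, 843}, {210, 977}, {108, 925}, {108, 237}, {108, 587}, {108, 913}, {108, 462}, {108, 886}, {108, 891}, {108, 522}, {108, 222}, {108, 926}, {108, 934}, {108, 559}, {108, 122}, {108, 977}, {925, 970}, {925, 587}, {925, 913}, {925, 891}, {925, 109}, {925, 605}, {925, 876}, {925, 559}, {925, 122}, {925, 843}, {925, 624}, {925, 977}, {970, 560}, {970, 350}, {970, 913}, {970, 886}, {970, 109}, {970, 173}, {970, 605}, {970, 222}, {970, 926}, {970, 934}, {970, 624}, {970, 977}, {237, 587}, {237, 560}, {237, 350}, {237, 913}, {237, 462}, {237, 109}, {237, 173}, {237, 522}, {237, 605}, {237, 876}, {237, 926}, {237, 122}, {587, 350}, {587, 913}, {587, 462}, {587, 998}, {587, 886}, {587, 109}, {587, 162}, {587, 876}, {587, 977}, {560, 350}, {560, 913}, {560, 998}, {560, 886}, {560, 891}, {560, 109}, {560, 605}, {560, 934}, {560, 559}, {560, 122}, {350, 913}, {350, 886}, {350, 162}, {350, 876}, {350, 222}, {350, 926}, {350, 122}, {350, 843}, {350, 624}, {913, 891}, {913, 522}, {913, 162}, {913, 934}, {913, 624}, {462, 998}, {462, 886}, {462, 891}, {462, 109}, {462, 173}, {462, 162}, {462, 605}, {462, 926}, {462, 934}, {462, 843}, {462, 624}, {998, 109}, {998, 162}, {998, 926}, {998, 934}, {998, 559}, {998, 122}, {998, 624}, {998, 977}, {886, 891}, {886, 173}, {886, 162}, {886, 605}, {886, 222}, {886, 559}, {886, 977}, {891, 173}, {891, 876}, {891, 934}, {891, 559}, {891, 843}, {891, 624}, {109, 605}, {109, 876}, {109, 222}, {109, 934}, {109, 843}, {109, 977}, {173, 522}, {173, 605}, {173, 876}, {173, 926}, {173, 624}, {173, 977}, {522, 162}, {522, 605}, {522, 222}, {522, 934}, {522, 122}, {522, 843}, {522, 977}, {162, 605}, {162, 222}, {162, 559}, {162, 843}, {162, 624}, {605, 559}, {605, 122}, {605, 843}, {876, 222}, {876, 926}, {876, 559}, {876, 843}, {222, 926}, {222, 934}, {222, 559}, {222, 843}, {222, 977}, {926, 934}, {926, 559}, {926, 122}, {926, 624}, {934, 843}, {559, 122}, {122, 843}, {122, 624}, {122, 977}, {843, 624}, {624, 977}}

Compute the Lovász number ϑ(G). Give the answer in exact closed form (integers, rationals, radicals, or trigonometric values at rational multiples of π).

N(624) = {148, 925, 970, 350, 913, 462, 998, 891, 173, 162, 926, 122, 843, 977}, |N(624)| = 14.
N(522) = {419, 148, 210, 108, 237, 913, 173, 162, 605, 222, 934, 122, 843, 977}, |N(522)| = 14.
N(970) = {419, 925, 560, 350, 913, 886, 109, 173, 605, 222, 926, 934, 624, 977}, |N(970)| = 14.
deg(891) = 14; N(891) = {148, 210, 108, 925, 560, 913, 462, 886, 173, 876, 934, 559, 843, 624}.
14-regular, N=29; Paley(29): SR with (k,λ,μ)=(14,6,7).
spec(A) ≈ [14.0, 2.19258, -3.19258] (distinct, 5 d.p.).
Lovász (edge-transitive): ϑ = −29·(-sqrt(29)/2 - 1/2)/((14)−(-sqrt(29)/2 - 1/2)) = sqrt(29).
Numerically 5.38516481.

sqrt(29)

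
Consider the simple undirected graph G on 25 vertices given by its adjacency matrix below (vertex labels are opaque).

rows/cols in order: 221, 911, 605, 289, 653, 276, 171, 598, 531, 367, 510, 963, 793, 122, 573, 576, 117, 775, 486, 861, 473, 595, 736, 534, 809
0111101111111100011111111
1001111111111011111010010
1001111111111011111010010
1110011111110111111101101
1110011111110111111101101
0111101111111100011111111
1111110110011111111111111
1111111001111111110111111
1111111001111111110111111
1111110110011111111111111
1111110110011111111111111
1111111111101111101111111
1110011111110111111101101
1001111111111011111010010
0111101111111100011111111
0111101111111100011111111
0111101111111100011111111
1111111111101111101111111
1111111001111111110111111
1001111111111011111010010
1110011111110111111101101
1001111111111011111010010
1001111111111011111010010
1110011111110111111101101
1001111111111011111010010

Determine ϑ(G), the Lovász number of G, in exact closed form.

deg(276) = 20; N(276) = {911, 605, 289, 653, 171, 598, 531, 367, 510, 963, 793, 122, 775, 486, 861, 473, 595, 736, 534, 809}.
N(473) = {221, 911, 605, 276, 171, 598, 531, 367, 510, 963, 122, 573, 576, 117, 775, 486, 861, 595, 736, 809}, |N(473)| = 20.
N(911) = {221, 289, 653, 276, 171, 598, 531, 367, 510, 963, 793, 573, 576, 117, 775, 486, 473, 534}, |N(911)| = 18.
Vertex 221 has 20 neighbors: 911, 605, 289, 653, 171, 598, 531, 367, 510, 963, 793, 122, 775, 486, 861, 473, 595, 736, 534, 809.
K_{7,5,5,3,3,2} (perfect); ϑ(G) = α(G) = max{7,5,5,3,3,2} = 7.
Numerically 7.0000.
Check 7 ≤ 7 ≤ 7: collapsed.

7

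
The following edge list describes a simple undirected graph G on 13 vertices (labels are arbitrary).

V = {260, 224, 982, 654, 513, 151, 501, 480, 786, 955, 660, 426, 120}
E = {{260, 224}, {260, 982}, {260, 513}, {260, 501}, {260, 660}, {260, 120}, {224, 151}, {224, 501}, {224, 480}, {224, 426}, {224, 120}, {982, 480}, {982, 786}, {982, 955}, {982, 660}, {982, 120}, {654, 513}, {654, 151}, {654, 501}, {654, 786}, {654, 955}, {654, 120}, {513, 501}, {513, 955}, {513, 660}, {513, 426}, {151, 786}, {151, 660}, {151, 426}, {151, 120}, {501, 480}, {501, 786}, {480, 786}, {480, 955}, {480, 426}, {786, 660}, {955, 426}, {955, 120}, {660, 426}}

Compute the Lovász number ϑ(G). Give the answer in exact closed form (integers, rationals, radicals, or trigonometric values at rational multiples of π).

sqrt(13)

deg(224) = 6; N(224) = {260, 151, 501, 480, 426, 120}.
Vertex 151 has 6 neighbors: 224, 654, 786, 660, 426, 120.
Vertex 480 has 6 neighbors: 224, 982, 501, 786, 955, 426.
deg(654) = 6; N(654) = {513, 151, 501, 786, 955, 120}.
6-regular, N=13; SR(13,6,2,3) — a Paley graph.
A has 3 distinct eigenvalues ≈ [6.0, 1.3028, -2.3028].
−13·(-sqrt(13)/2 - 1/2) / ((6)−(-sqrt(13)/2 - 1/2)) = sqrt(13) = ϑ(G).
ϑ(G) ≈ 3.6055513.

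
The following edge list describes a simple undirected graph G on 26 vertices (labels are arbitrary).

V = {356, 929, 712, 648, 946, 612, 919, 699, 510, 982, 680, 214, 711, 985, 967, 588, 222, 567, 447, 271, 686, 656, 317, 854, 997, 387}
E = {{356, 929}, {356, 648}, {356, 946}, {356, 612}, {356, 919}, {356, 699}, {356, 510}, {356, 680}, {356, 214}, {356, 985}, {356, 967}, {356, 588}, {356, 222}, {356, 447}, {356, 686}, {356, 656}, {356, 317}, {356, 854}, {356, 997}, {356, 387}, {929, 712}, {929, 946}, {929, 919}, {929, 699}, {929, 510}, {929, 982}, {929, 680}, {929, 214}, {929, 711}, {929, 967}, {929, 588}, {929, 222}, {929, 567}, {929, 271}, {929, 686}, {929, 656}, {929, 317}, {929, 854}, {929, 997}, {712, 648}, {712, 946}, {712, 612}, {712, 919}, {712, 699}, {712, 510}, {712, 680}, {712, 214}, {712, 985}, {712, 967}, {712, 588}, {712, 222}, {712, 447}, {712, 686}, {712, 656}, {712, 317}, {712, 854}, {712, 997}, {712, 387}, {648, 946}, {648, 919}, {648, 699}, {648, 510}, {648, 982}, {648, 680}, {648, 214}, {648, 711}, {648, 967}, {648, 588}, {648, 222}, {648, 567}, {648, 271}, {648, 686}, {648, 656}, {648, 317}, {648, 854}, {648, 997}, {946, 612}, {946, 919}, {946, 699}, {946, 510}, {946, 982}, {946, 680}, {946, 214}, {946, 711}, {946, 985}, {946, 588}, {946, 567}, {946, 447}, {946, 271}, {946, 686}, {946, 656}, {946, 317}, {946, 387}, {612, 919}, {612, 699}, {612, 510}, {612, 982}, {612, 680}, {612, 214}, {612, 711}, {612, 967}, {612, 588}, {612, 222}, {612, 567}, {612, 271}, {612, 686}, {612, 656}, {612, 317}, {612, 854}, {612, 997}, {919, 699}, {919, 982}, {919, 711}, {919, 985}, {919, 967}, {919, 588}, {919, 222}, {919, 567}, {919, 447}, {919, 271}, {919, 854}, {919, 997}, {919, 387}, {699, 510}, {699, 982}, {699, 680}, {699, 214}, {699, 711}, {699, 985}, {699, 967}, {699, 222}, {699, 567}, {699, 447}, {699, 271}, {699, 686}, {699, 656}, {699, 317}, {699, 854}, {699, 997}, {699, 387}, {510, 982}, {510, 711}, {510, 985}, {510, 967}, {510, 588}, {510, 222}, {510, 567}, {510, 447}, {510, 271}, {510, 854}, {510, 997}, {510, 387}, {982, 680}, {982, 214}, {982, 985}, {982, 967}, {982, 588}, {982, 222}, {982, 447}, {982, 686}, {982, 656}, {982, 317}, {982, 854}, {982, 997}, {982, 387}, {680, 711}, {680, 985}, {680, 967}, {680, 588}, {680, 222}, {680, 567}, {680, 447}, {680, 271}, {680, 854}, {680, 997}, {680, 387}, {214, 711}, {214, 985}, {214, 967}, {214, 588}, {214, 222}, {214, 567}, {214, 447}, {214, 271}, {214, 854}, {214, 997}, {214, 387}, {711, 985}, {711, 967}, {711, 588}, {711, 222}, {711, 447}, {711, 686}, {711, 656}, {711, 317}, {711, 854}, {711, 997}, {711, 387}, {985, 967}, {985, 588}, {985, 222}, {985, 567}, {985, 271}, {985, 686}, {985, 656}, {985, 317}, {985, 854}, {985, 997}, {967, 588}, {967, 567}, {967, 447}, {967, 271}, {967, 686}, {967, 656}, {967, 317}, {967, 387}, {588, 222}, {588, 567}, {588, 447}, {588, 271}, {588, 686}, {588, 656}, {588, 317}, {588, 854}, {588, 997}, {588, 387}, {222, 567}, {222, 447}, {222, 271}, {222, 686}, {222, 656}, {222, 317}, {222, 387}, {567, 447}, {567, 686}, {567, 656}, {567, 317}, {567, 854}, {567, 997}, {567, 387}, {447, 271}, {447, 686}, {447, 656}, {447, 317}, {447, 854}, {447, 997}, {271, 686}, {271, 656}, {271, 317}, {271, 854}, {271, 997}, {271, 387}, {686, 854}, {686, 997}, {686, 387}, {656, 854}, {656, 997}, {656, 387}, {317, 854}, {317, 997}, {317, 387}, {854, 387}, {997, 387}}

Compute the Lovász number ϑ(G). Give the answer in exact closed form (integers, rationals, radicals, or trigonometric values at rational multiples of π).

7

deg(686) = 19; N(686) = {356, 929, 712, 648, 946, 612, 699, 982, 711, 985, 967, 588, 222, 567, 447, 271, 854, 997, 387}.
Vertex 648 has 20 neighbors: 356, 712, 946, 919, 699, 510, 982, 680, 214, 711, 967, 588, 222, 567, 271, 686, 656, 317, 854, 997.
deg(588) = 24; N(588) = {356, 929, 712, 648, 946, 612, 919, 510, 982, 680, 214, 711, 985, 967, 222, 567, 447, 271, 686, 656, 317, 854, 997, 387}.
N(711) = {929, 648, 946, 612, 919, 699, 510, 680, 214, 985, 967, 588, 222, 447, 686, 656, 317, 854, 997, 387}, |N(711)| = 20.
5 parts of sizes [7, 6, 6, 5, 2]; α(G) = 7 = ϑ (perfect).
= 7.000000… (decimal).
Lovász sandwich 7 ≤ 7 ≤ 7: collapsed.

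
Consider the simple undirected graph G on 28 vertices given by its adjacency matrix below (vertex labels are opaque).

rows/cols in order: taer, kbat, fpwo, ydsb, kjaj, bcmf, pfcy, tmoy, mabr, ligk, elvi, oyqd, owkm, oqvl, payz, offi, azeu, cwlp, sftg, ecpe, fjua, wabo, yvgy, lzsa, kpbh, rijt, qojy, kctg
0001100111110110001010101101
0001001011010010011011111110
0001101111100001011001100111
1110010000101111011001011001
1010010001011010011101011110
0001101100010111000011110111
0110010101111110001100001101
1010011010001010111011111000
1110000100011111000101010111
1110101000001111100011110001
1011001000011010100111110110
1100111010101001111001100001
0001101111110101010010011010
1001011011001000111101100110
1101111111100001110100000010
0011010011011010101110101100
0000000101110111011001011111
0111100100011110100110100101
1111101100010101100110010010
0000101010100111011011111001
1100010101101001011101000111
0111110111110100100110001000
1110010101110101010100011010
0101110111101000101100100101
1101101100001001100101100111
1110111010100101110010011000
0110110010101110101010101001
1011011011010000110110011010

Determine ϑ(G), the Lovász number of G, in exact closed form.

7

deg(tmoy) = 15; N(tmoy) = {taer, fpwo, bcmf, pfcy, mabr, owkm, payz, azeu, cwlp, sftg, fjua, wabo, yvgy, lzsa, kpbh}.
N(payz) = {taer, kbat, ydsb, kjaj, bcmf, pfcy, tmoy, mabr, ligk, elvi, offi, azeu, cwlp, ecpe, qojy}, |N(payz)| = 15.
deg(fjua) = 15; N(fjua) = {taer, kbat, bcmf, tmoy, ligk, elvi, owkm, offi, cwlp, sftg, ecpe, wabo, rijt, qojy, kctg}.
deg(kpbh) = 15; N(kpbh) = {taer, kbat, ydsb, kjaj, pfcy, tmoy, owkm, offi, azeu, ecpe, wabo, yvgy, rijt, qojy, kctg}.
15-regular, N=28; this is K(8,2), the Kneser graph.
Distinct eigenvalues (to 4 d.p.): [15.0, 1.0, -5.0].
Lovász: ϑ = −28(-5)/(15+-1*(-5)) = 7.
Numerically 7.00000.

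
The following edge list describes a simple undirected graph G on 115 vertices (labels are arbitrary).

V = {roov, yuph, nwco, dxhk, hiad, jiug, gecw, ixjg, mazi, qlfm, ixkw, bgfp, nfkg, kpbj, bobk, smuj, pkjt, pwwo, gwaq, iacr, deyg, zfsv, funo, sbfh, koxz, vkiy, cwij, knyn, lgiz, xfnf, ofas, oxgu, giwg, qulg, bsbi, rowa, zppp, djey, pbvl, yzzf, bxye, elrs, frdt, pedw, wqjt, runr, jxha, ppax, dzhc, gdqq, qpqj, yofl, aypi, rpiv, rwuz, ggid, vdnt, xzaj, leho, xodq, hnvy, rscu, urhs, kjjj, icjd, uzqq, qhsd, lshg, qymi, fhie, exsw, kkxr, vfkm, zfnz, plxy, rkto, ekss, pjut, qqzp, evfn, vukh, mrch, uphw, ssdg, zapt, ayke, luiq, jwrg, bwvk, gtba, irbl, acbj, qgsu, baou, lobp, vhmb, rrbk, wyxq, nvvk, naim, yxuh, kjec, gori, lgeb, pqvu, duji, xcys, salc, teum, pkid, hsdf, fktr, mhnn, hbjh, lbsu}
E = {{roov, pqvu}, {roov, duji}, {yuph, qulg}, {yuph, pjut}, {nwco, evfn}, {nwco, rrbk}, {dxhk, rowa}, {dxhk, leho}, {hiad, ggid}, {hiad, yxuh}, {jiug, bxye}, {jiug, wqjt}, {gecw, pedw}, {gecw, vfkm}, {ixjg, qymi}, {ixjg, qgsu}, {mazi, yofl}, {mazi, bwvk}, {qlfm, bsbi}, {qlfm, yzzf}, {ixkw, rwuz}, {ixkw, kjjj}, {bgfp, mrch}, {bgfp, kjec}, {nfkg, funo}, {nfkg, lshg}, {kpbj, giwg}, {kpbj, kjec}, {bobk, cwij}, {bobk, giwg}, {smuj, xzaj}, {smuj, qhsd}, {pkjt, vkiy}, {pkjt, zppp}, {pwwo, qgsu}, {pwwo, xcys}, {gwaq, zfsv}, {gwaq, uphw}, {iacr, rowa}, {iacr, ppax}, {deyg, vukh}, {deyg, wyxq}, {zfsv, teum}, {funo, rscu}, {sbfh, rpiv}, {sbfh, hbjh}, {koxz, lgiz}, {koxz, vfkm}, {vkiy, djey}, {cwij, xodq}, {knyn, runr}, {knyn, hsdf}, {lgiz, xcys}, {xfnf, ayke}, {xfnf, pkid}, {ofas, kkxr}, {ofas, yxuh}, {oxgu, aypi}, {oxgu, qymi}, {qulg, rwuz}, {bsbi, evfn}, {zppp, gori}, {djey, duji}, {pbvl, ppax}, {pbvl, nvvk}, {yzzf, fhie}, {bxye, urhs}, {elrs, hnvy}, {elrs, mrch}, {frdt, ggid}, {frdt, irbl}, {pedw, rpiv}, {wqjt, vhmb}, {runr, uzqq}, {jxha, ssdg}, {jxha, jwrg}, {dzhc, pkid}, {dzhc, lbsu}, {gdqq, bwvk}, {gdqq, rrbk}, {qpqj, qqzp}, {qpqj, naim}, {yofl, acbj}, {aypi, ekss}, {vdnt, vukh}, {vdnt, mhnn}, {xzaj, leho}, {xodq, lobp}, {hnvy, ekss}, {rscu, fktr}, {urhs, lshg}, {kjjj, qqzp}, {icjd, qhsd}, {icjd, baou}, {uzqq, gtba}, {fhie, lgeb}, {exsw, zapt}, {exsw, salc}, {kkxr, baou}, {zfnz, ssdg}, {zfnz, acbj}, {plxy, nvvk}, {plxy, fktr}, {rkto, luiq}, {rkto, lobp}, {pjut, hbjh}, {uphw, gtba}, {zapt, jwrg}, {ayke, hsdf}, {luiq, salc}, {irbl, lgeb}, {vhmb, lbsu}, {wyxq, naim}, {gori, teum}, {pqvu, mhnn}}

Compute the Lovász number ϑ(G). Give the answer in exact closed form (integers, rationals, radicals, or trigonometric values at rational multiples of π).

deg(ayke) = 2; N(ayke) = {xfnf, hsdf}.
N(jxha) = {ssdg, jwrg}, |N(jxha)| = 2.
N(yuph) = {qulg, pjut}, |N(yuph)| = 2.
deg(hsdf) = 2; N(hsdf) = {knyn, ayke}.
Every vertex has degree 2 (N=115); the odd cycle C_{115}.
A has 58 distinct eigenvalues ≈ [2.0, 1.997016, 1.988071, 1.973194, 1.952428, 1.925835, 1.893494, 1.855503, 1.811974, 1.763037, 1.708839, 1.649541, 1.58532, 1.516368, 1.44289, 1.365106, 1.283249, 1.197561, 1.1083, 1.01573, 0.92013, 0.821784, 0.720985, 0.618034, 0.513239, 0.406912, 0.299371, 0.190936, 0.081932, -0.027317, -0.136485, -0.245245, -0.353273, -0.460247, -0.565848, -0.669759, -0.771672, -0.871282, -0.968292, -1.062411, -1.153361, -1.240868, -1.324672, -1.404522, -1.480181, -1.551423, -1.618034, -1.679817, -1.736586, -1.788173, -1.834423, -1.875198, -1.910377, -1.939855, -1.963543, -1.981372, -1.993287, -1.999254].
−115·(-2*cos(pi/115)) / ((2)−(-2*cos(pi/115))) = 115*cos(pi/115)/(cos(pi/115) + 1) = ϑ(G).
= 57.489270835… (decimal).
Lovász sandwich 57 ≤ 115*cos(pi/115)/(cos(pi/115) + 1) ≤ 58: both strict.

115*cos(pi/115)/(cos(pi/115) + 1)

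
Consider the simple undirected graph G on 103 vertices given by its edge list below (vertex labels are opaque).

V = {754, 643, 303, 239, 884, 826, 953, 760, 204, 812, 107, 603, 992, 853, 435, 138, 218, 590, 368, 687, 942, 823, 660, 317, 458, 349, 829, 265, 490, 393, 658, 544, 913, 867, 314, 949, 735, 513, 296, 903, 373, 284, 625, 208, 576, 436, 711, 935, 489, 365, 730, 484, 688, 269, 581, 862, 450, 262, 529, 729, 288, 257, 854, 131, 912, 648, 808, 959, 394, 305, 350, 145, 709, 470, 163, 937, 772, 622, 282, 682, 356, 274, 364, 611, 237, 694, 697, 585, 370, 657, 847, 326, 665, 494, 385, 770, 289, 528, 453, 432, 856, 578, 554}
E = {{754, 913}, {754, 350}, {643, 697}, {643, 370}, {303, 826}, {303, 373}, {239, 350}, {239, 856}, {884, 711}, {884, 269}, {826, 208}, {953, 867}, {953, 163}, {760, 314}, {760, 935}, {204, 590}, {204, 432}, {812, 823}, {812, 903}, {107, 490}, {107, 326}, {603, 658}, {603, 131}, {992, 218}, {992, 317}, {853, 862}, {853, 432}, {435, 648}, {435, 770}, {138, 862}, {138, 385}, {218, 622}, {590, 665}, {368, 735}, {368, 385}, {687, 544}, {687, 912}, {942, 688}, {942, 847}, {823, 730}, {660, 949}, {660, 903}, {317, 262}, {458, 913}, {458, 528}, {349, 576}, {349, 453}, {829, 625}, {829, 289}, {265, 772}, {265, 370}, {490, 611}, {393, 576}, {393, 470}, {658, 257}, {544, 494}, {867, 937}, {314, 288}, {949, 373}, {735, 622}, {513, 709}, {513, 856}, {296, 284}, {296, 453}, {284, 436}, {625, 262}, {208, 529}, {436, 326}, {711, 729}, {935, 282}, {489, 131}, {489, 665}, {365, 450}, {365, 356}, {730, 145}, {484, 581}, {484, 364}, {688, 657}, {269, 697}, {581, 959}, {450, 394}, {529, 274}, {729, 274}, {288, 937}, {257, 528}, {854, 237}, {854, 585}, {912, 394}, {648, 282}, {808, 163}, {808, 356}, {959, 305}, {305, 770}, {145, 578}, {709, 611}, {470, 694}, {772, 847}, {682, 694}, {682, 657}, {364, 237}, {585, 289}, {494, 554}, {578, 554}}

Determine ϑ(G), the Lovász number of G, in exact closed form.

103*cos(pi/103)/(cos(pi/103) + 1)

N(350) = {754, 239}, |N(350)| = 2.
Vertex 665 has 2 neighbors: 590, 489.
Vertex 682 has 2 neighbors: 694, 657.
deg(687) = 2; N(687) = {544, 912}.
Regular of degree 2 on 103 vertices: the odd cycle C_{103}.
spec(A) ≈ [2.0, 1.9963, 1.9851, 1.9666, 1.9408, 1.9077, 1.8675, 1.8204, 1.7665, 1.7061, 1.6393, 1.5664, 1.4876, 1.4034, 1.3139, 1.2195, 1.1206, 1.0176, 0.9107, 0.8004, 0.6872, 0.5714, 0.4535, 0.3339, 0.2131, 0.0915, -0.0305, -0.1524, -0.2736, -0.3939, -0.5127, -0.6296, -0.7442, -0.856, -0.9646, -1.0696, -1.1706, -1.2673, -1.3593, -1.4462, -1.5277, -1.6036, -1.6735, -1.7371, -1.7943, -1.8448, -1.8885, -1.9251, -1.9546, -1.9768, -1.9916, -1.9991] (distinct, 4 d.p.).
−103·(-2*cos(pi/103)) / ((2)−(-2*cos(pi/103))) = 103*cos(pi/103)/(cos(pi/103) + 1) = ϑ(G).
≈ 51.48802 (to 5 d.p.).
51 ≤ 103*cos(pi/103)/(cos(pi/103) + 1) ≤ 52: both strict.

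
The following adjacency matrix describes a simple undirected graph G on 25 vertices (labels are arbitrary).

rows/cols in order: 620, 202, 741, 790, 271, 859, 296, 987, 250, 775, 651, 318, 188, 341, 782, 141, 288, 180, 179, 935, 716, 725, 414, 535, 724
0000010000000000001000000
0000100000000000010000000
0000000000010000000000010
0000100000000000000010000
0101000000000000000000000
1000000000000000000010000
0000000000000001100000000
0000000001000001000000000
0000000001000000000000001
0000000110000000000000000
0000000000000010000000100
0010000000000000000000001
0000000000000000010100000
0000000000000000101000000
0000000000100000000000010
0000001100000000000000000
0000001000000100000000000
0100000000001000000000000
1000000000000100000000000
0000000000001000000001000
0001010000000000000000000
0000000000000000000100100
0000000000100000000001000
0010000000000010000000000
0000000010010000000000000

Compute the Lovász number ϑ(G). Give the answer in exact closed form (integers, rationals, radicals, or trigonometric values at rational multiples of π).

25*cos(pi/25)/(cos(pi/25) + 1)

Vertex 790 has 2 neighbors: 271, 716.
Vertex 180 has 2 neighbors: 202, 188.
Vertex 935 has 2 neighbors: 188, 725.
deg(288) = 2; N(288) = {296, 341}.
deg(v) = 2 for all v (|V|=25); the odd cycle C_{25}.
The 13 distinct eigenvalues: [2.0, 1.937, 1.753, 1.458, 1.072, 0.618, 0.126, -0.375, -0.852, -1.275, -1.618, -1.86, -1.984].
λ_max=2, λ_min=-2*cos(pi/25); ϑ = −25·λ_min/(λ_max−λ_min) = 25*cos(pi/25)/(cos(pi/25) + 1).
= 12.45052… (decimal).
12 ≤ 25*cos(pi/25)/(cos(pi/25) + 1) ≤ 13: both strict.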